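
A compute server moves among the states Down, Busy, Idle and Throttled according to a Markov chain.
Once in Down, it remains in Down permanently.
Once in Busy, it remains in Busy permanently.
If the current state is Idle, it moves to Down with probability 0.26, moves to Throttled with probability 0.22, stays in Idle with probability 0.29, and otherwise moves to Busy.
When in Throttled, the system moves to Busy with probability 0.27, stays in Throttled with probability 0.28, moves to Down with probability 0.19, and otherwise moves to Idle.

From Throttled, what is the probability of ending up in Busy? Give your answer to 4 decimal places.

0.5540

Let h(s) be the probability of absorption at Busy starting from transient state s. Then h(Busy) = 1 and h(Down) = 0. By first-step analysis:
h(Idle) = 0.26·0 + 0.23·1 + 0.29·h(Idle) + 0.22·h(Throttled)
h(Throttled) = 0.19·0 + 0.27·1 + 0.26·h(Idle) + 0.28·h(Throttled)
Solving: h(Idle) = 0.4956, h(Throttled) = 0.5540.
Starting from Throttled, the probability is 0.5540.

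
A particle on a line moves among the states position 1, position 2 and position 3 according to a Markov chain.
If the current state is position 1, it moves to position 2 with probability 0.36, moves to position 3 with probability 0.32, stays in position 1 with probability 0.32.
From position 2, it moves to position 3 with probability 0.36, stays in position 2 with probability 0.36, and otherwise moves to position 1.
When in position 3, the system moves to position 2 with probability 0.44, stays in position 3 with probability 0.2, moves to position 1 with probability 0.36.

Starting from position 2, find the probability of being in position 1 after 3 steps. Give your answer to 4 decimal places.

Propagate the distribution vector 3 steps from position 2.
After 0 steps: (0.0000, 1.0000, 0.0000)
After 1 step: (0.2800, 0.3600, 0.3600)
After 2 steps: (0.3200, 0.3888, 0.2912)
After 3 steps: (0.3161, 0.3833, 0.3006)
P(in position 1 after 3 steps) = 0.3161

0.3161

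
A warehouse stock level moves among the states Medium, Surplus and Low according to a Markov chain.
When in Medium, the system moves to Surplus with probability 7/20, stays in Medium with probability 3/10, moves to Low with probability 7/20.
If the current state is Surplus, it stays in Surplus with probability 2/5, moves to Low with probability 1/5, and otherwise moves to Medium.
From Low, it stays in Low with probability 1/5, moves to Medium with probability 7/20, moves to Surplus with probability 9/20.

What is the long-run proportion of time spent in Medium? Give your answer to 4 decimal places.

0.3521

Let the stationary distribution be π with π = πP and π_1 + π_2 + π_3 = 1.
π_1 = 0.3·π_1 + 0.4·π_2 + 0.35·π_3
π_2 = 0.35·π_1 + 0.4·π_2 + 0.45·π_3
Solving with the normalization constraint gives π = (0.3521, 0.3950, 0.2528).
So the stationary probability of Medium is 0.3521.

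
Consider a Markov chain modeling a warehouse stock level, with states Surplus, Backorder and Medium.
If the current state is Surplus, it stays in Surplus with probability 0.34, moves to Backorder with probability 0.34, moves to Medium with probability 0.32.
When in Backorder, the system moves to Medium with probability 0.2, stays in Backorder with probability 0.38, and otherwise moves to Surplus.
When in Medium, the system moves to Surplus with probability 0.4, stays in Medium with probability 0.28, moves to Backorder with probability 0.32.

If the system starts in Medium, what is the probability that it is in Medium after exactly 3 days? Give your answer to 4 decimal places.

0.2675

Propagate the distribution vector 3 days from Medium.
After 0 days: (0.0000, 0.0000, 1.0000)
After 1 day: (0.4000, 0.3200, 0.2800)
After 2 days: (0.3824, 0.3472, 0.2704)
After 3 days: (0.3840, 0.3485, 0.2675)
P(in Medium after 3 days) = 0.2675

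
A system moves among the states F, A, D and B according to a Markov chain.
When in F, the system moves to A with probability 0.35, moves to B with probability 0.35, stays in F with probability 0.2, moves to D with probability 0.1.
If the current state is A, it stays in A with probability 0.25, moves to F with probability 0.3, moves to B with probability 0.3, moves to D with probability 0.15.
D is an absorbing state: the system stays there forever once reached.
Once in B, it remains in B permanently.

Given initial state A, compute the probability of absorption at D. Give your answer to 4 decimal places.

Let h(s) be the probability of absorption at D starting from transient state s. Then h(D) = 1 and h(B) = 0. By first-step analysis:
h(F) = 0.2·h(F) + 0.35·h(A) + 0.1·1 + 0.35·0
h(A) = 0.3·h(F) + 0.25·h(A) + 0.15·1 + 0.3·0
Solving: h(F) = 0.2576, h(A) = 0.3030.
Starting from A, the probability is 0.3030.

0.3030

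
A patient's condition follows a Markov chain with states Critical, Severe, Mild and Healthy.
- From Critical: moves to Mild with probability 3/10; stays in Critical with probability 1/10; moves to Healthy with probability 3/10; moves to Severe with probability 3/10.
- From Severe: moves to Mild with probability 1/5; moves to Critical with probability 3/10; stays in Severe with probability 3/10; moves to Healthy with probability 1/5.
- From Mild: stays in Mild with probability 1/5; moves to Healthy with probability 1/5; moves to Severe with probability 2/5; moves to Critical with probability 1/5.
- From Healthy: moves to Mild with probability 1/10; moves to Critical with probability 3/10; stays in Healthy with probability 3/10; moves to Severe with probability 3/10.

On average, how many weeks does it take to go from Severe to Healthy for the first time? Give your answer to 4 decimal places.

Let t(s) be the expected number of weeks to first reach Healthy from state s, with t(Healthy) = 0. Conditioning on the first week:
t(Critical) = 1 + 0.1·t(Critical) + 0.3·t(Severe) + 0.3·t(Mild)
t(Severe) = 1 + 0.3·t(Critical) + 0.3·t(Severe) + 0.2·t(Mild)
t(Mild) = 1 + 0.2·t(Critical) + 0.4·t(Severe) + 0.2·t(Mild)
Solving: t(Critical) = 4.1111, t(Severe) = 4.4815, t(Mild) = 4.5185.
Expected weeks from Severe to Healthy: 4.4815.

4.4815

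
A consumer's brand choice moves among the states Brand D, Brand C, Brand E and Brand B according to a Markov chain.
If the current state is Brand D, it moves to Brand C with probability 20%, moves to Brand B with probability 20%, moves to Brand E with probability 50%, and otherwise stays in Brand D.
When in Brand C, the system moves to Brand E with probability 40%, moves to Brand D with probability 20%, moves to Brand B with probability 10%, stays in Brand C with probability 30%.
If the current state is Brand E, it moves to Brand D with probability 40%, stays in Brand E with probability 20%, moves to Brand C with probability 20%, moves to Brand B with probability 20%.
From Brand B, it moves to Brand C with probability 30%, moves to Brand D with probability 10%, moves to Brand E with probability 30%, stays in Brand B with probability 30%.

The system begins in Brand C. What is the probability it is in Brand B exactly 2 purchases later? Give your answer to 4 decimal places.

Propagate the distribution vector 2 purchases from Brand C.
After 0 purchases: (0.0000, 1.0000, 0.0000, 0.0000)
After 1 purchase: (0.2000, 0.3000, 0.4000, 0.1000)
After 2 purchases: (0.2500, 0.2400, 0.3300, 0.1800)
P(in Brand B after 2 purchases) = 0.1800

0.1800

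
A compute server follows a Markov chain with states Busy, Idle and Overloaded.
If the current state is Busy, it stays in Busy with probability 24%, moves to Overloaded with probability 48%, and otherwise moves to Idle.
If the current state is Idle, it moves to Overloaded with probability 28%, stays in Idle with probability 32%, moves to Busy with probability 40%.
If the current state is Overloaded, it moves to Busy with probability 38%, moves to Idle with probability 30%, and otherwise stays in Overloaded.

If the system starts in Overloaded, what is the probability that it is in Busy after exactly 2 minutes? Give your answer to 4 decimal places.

Sum over the intermediate state after 1 minute:
P = P(Overloaded→Busy)·P(Busy→Busy) + P(Overloaded→Idle)·P(Idle→Busy) + P(Overloaded→Overloaded)·P(Overloaded→Busy)
  = 0.38×0.24 + 0.3×0.4 + 0.32×0.38
  = 0.0912 + 0.1200 + 0.1216 = 0.3328

0.3328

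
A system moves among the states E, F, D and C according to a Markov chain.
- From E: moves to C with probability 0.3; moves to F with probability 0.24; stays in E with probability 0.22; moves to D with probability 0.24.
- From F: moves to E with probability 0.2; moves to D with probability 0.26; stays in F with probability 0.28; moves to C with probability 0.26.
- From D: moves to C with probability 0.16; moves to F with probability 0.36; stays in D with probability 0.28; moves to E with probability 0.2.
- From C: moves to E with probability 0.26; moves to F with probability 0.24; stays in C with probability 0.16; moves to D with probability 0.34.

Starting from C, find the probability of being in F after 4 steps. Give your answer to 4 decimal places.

Propagate the distribution vector 4 steps from C.
After 0 steps: (0.0000, 0.0000, 0.0000, 1.0000)
After 1 step: (0.2600, 0.2400, 0.3400, 0.1600)
After 2 steps: (0.2148, 0.2904, 0.2744, 0.2204)
After 3 steps: (0.2175, 0.2845, 0.2788, 0.2191)
After 4 steps: (0.2175, 0.2848, 0.2788, 0.2189)
P(in F after 4 steps) = 0.2848

0.2848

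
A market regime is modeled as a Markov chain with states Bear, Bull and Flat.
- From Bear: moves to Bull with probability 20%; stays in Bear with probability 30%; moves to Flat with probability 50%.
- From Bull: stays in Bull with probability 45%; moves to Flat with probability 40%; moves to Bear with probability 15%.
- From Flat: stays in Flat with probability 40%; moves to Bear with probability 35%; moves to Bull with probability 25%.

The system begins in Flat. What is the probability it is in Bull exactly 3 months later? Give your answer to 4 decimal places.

0.2924

Propagate the distribution vector 3 months from Flat.
After 0 months: (0.0000, 0.0000, 1.0000)
After 1 month: (0.3500, 0.2500, 0.4000)
After 2 months: (0.2825, 0.2825, 0.4350)
After 3 months: (0.2794, 0.2924, 0.4283)
P(in Bull after 3 months) = 0.2924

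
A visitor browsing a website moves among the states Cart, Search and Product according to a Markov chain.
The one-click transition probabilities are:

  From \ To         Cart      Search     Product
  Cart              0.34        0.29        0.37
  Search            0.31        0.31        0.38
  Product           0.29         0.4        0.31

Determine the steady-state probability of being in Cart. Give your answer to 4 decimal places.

0.3123

Let the stationary distribution be π with π = πP and π_1 + π_2 + π_3 = 1.
π_1 = 0.34·π_1 + 0.31·π_2 + 0.29·π_3
π_2 = 0.29·π_1 + 0.31·π_2 + 0.4·π_3
Solving with the normalization constraint gives π = (0.3123, 0.3355, 0.3522).
So the stationary probability of Cart is 0.3123.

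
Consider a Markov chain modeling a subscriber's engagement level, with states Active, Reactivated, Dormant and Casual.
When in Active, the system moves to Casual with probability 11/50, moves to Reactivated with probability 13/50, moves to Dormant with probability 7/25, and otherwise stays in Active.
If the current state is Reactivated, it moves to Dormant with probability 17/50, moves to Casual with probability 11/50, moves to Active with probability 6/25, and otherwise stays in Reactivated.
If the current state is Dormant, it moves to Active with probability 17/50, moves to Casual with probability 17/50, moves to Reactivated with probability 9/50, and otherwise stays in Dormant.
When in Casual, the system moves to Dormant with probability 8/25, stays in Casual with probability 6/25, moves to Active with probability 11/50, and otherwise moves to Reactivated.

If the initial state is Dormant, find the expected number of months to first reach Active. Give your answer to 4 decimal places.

3.4974

Let t(s) be the expected number of months to first reach Active from state s, with t(Active) = 0. Conditioning on the first month:
t(Reactivated) = 1 + 0.2·t(Reactivated) + 0.34·t(Dormant) + 0.22·t(Casual)
t(Dormant) = 1 + 0.18·t(Reactivated) + 0.14·t(Dormant) + 0.34·t(Casual)
t(Casual) = 1 + 0.22·t(Reactivated) + 0.32·t(Dormant) + 0.24·t(Casual)
Solving: t(Reactivated) = 3.8062, t(Dormant) = 3.4974, t(Casual) = 3.8902.
Expected months from Dormant to Active: 3.4974.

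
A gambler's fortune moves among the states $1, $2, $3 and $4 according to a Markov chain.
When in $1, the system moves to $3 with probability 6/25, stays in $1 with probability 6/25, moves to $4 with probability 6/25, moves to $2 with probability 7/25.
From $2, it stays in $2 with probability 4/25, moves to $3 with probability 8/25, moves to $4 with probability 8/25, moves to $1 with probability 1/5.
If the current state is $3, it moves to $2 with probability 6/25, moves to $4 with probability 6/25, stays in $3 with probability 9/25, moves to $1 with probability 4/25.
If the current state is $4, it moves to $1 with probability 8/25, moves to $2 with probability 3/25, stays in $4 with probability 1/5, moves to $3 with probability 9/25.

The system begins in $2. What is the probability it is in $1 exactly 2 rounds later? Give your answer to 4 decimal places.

Propagate the distribution vector 2 rounds from $2.
After 0 rounds: (0.0000, 1.0000, 0.0000, 0.0000)
After 1 round: (0.2000, 0.1600, 0.3200, 0.3200)
After 2 rounds: (0.2336, 0.1968, 0.3296, 0.2400)
P(in $1 after 2 rounds) = 0.2336

0.2336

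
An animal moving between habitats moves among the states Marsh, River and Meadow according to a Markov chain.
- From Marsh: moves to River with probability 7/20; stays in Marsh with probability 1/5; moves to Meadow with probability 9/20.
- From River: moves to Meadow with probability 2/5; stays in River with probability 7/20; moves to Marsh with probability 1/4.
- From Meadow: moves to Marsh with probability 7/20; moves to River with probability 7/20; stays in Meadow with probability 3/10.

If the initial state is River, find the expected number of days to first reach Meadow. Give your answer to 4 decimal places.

Let t(s) be the expected number of days to first reach Meadow from state s, with t(Meadow) = 0. Conditioning on the first day:
t(Marsh) = 1 + 0.2·t(Marsh) + 0.35·t(River)
t(River) = 1 + 0.25·t(Marsh) + 0.35·t(River)
Solving: t(Marsh) = 2.3121, t(River) = 2.4277.
Expected days from River to Meadow: 2.4277.

2.4277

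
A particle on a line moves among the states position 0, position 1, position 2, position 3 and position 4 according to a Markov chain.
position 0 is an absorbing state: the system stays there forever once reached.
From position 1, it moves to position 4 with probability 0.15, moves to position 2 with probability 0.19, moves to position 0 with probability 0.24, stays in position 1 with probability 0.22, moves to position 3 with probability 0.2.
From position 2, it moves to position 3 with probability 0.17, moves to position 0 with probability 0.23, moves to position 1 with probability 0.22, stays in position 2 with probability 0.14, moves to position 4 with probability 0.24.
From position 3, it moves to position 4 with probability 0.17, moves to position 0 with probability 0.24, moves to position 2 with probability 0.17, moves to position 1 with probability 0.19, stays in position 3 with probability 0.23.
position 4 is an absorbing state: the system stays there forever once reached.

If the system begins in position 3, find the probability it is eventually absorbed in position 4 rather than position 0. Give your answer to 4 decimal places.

Let h(s) be the probability of absorption at position 4 starting from transient state s. Then h(position 4) = 1 and h(position 0) = 0. By first-step analysis:
h(position 1) = 0.24·0 + 0.22·h(position 1) + 0.19·h(position 2) + 0.2·h(position 3) + 0.15·1
h(position 2) = 0.23·0 + 0.22·h(position 1) + 0.14·h(position 2) + 0.17·h(position 3) + 0.24·1
h(position 3) = 0.24·0 + 0.19·h(position 1) + 0.17·h(position 2) + 0.23·h(position 3) + 0.17·1
Solving: h(position 1) = 0.4164, h(position 2) = 0.4700, h(position 3) = 0.4273.
Starting from position 3, the probability is 0.4273.

0.4273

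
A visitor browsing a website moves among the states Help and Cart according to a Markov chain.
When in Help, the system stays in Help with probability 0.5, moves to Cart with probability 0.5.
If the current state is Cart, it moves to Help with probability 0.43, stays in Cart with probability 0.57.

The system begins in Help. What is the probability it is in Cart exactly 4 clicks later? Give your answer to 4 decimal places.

Propagate the distribution vector 4 clicks from Help.
After 0 clicks: (1.0000, 0.0000)
After 1 click: (0.5000, 0.5000)
After 2 clicks: (0.4650, 0.5350)
After 3 clicks: (0.4626, 0.5375)
After 4 clicks: (0.4624, 0.5376)
P(in Cart after 4 clicks) = 0.5376

0.5376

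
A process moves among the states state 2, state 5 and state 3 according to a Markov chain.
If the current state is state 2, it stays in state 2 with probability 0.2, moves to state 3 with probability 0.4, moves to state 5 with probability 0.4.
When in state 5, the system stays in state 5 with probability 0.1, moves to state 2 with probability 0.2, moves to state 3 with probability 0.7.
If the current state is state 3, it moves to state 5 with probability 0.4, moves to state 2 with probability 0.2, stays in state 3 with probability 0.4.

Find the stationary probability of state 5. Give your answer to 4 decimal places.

Let the stationary distribution be π with π = πP and π_1 + π_2 + π_3 = 1.
π_1 = 0.2·π_1 + 0.2·π_2 + 0.2·π_3
π_2 = 0.4·π_1 + 0.1·π_2 + 0.4·π_3
Solving with the normalization constraint gives π = (0.2000, 0.3077, 0.4923).
So the stationary probability of state 5 is 0.3077.

0.3077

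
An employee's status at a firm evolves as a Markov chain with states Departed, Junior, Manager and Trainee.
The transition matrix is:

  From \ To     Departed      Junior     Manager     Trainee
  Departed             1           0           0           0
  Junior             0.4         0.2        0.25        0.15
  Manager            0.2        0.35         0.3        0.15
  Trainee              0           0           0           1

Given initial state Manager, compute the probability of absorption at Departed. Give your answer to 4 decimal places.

Let h(s) be the probability of absorption at Departed starting from transient state s. Then h(Departed) = 1 and h(Trainee) = 0. By first-step analysis:
h(Junior) = 0.4·1 + 0.2·h(Junior) + 0.25·h(Manager) + 0.15·0
h(Manager) = 0.2·1 + 0.35·h(Junior) + 0.3·h(Manager) + 0.15·0
Solving: h(Junior) = 0.6984, h(Manager) = 0.6349.
Starting from Manager, the probability is 0.6349.

0.6349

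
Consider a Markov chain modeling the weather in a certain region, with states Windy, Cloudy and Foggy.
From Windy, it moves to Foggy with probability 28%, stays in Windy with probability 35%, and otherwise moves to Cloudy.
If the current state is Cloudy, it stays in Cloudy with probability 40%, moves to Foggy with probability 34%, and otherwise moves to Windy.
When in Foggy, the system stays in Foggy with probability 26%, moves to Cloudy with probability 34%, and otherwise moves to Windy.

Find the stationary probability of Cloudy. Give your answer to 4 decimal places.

Let the stationary distribution be π with π = πP and π_1 + π_2 + π_3 = 1.
π_1 = 0.35·π_1 + 0.26·π_2 + 0.4·π_3
π_2 = 0.37·π_1 + 0.4·π_2 + 0.34·π_3
Solving with the normalization constraint gives π = (0.3313, 0.3723, 0.2964).
So the stationary probability of Cloudy is 0.3723.

0.3723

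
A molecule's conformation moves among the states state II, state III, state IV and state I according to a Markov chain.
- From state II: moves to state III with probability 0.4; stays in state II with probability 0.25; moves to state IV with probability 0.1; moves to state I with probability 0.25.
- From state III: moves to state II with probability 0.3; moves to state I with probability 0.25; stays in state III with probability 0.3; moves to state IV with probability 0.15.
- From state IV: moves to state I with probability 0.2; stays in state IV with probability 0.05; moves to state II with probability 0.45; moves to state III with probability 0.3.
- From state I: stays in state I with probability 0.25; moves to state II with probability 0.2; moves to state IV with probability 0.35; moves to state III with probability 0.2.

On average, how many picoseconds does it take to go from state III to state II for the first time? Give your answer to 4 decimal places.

Let t(s) be the expected number of picoseconds to first reach state II from state s, with t(state II) = 0. Conditioning on the first picosecond:
t(state III) = 1 + 0.3·t(state III) + 0.15·t(state IV) + 0.25·t(state I)
t(state IV) = 1 + 0.3·t(state III) + 0.05·t(state IV) + 0.2·t(state I)
t(state I) = 1 + 0.2·t(state III) + 0.35·t(state IV) + 0.25·t(state I)
Solving: t(state III) = 3.3011, t(state IV) = 2.8401, t(state I) = 3.5390.
Expected picoseconds from state III to state II: 3.3011.

3.3011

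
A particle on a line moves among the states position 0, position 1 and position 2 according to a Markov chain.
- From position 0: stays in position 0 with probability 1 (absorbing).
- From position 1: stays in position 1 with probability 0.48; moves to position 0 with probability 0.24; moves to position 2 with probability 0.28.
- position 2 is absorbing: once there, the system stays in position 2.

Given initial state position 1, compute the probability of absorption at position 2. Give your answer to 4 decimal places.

Let h(s) be the probability of absorption at position 2 starting from transient state s. Then h(position 2) = 1 and h(position 0) = 0. By first-step analysis:
h(position 1) = 0.24·0 + 0.48·h(position 1) + 0.28·1
Solving: h(position 1) = 0.5385.
Starting from position 1, the probability is 0.5385.

0.5385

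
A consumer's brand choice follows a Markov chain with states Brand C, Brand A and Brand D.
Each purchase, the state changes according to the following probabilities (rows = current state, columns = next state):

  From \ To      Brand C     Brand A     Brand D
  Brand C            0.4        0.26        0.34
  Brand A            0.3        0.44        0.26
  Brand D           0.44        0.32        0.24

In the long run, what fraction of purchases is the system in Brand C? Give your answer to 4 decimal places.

Let the stationary distribution be π with π = πP and π_1 + π_2 + π_3 = 1.
π_1 = 0.4·π_1 + 0.3·π_2 + 0.44·π_3
π_2 = 0.26·π_1 + 0.44·π_2 + 0.32·π_3
Solving with the normalization constraint gives π = (0.3776, 0.3379, 0.2845).
So the stationary probability of Brand C is 0.3776.

0.3776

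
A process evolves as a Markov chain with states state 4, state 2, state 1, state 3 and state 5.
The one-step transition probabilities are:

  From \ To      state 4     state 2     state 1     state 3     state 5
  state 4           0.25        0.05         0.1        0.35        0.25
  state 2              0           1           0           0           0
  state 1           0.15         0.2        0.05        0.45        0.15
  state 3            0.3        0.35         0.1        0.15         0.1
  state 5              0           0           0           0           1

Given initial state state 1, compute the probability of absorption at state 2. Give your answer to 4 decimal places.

Let h(s) be the probability of absorption at state 2 starting from transient state s. Then h(state 2) = 1 and h(state 5) = 0. By first-step analysis:
h(state 4) = 0.25·h(state 4) + 0.05·1 + 0.1·h(state 1) + 0.35·h(state 3) + 0.25·0
h(state 1) = 0.15·h(state 4) + 0.2·1 + 0.05·h(state 1) + 0.45·h(state 3) + 0.15·0
h(state 3) = 0.3·h(state 4) + 0.35·1 + 0.1·h(state 1) + 0.15·h(state 3) + 0.1·0
Solving: h(state 4) = 0.4409, h(state 1) = 0.5813, h(state 3) = 0.6357.
Starting from state 1, the probability is 0.5813.

0.5813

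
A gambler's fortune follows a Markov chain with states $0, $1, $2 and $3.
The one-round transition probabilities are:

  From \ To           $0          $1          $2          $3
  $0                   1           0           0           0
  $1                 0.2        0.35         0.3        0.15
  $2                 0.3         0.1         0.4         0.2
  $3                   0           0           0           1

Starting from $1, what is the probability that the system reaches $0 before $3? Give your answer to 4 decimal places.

0.5833

Let h(s) be the probability of absorption at $0 starting from transient state s. Then h($0) = 1 and h($3) = 0. By first-step analysis:
h($1) = 0.2·1 + 0.35·h($1) + 0.3·h($2) + 0.15·0
h($2) = 0.3·1 + 0.1·h($1) + 0.4·h($2) + 0.2·0
Solving: h($1) = 0.5833, h($2) = 0.5972.
Starting from $1, the probability is 0.5833.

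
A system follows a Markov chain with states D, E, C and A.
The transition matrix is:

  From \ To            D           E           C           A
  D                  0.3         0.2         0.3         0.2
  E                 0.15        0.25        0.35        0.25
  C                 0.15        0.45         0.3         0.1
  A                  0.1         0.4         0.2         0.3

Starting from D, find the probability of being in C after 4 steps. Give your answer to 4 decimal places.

Propagate the distribution vector 4 steps from D.
After 0 steps: (1.0000, 0.0000, 0.0000, 0.0000)
After 1 step: (0.3000, 0.2000, 0.3000, 0.2000)
After 2 steps: (0.1850, 0.3250, 0.2900, 0.2000)
After 3 steps: (0.1678, 0.3288, 0.2963, 0.2073)
After 4 steps: (0.1648, 0.3320, 0.2957, 0.2075)
P(in C after 4 steps) = 0.2957

0.2957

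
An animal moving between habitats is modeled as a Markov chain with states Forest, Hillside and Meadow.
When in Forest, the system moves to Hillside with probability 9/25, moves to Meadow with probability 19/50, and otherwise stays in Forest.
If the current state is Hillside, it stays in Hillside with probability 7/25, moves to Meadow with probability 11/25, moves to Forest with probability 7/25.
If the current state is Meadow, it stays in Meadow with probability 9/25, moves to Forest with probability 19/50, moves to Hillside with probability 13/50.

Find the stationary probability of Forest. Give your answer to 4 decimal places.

0.3127

Let the stationary distribution be π with π = πP and π_1 + π_2 + π_3 = 1.
π_1 = 0.26·π_1 + 0.28·π_2 + 0.38·π_3
π_2 = 0.36·π_1 + 0.28·π_2 + 0.26·π_3
Solving with the normalization constraint gives π = (0.3127, 0.2972, 0.3900).
So the stationary probability of Forest is 0.3127.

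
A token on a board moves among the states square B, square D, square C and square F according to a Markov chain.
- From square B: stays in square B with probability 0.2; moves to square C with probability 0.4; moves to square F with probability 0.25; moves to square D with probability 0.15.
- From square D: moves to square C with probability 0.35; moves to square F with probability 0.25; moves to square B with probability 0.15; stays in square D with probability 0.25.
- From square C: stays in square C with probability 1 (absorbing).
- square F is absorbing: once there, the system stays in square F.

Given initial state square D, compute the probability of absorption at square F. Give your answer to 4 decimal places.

Let h(s) be the probability of absorption at square F starting from transient state s. Then h(square F) = 1 and h(square C) = 0. By first-step analysis:
h(square B) = 0.2·h(square B) + 0.15·h(square D) + 0.4·0 + 0.25·1
h(square D) = 0.15·h(square B) + 0.25·h(square D) + 0.35·0 + 0.25·1
Solving: h(square B) = 0.3896, h(square D) = 0.4113.
Starting from square D, the probability is 0.4113.

0.4113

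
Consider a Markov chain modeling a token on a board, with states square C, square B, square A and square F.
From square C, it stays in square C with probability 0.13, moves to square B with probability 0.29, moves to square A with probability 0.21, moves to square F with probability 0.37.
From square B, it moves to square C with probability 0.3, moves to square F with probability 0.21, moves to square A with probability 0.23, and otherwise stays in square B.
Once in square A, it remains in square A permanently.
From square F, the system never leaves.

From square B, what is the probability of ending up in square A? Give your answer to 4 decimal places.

0.4725

Let h(s) be the probability of absorption at square A starting from transient state s. Then h(square A) = 1 and h(square F) = 0. By first-step analysis:
h(square C) = 0.13·h(square C) + 0.29·h(square B) + 0.21·1 + 0.37·0
h(square B) = 0.3·h(square C) + 0.26·h(square B) + 0.23·1 + 0.21·0
Solving: h(square C) = 0.3989, h(square B) = 0.4725.
Starting from square B, the probability is 0.4725.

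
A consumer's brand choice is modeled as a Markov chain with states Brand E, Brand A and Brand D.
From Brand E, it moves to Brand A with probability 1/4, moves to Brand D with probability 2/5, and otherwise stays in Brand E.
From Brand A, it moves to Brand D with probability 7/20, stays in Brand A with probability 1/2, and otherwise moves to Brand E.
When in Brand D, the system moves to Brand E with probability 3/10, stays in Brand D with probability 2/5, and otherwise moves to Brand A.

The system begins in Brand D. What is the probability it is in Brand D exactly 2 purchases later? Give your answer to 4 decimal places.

Sum over the intermediate state after 1 purchase:
P = P(Brand D→Brand E)·P(Brand E→Brand D) + P(Brand D→Brand A)·P(Brand A→Brand D) + P(Brand D→Brand D)·P(Brand D→Brand D)
  = 0.3×0.4 + 0.3×0.35 + 0.4×0.4
  = 0.1200 + 0.1050 + 0.1600 = 0.3850

0.3850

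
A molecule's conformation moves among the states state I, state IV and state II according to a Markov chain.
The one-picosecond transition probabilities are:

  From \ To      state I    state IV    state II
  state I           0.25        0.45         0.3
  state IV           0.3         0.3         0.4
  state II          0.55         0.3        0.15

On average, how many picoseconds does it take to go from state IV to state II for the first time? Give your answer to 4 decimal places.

2.6923

Let t(s) be the expected number of picoseconds to first reach state II from state s, with t(state II) = 0. Conditioning on the first picosecond:
t(state I) = 1 + 0.25·t(state I) + 0.45·t(state IV)
t(state IV) = 1 + 0.3·t(state I) + 0.3·t(state IV)
Solving: t(state I) = 2.9487, t(state IV) = 2.6923.
Expected picoseconds from state IV to state II: 2.6923.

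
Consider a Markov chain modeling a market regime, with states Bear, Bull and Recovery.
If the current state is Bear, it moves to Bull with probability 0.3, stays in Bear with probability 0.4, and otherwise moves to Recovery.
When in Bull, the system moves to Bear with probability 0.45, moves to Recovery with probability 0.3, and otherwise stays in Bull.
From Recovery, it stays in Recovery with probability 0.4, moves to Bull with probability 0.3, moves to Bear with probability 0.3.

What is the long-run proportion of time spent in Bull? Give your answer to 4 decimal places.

Let the stationary distribution be π with π = πP and π_1 + π_2 + π_3 = 1.
π_1 = 0.4·π_1 + 0.45·π_2 + 0.3·π_3
π_2 = 0.3·π_1 + 0.25·π_2 + 0.3·π_3
Solving with the normalization constraint gives π = (0.3810, 0.2857, 0.3333).
So the stationary probability of Bull is 0.2857.

0.2857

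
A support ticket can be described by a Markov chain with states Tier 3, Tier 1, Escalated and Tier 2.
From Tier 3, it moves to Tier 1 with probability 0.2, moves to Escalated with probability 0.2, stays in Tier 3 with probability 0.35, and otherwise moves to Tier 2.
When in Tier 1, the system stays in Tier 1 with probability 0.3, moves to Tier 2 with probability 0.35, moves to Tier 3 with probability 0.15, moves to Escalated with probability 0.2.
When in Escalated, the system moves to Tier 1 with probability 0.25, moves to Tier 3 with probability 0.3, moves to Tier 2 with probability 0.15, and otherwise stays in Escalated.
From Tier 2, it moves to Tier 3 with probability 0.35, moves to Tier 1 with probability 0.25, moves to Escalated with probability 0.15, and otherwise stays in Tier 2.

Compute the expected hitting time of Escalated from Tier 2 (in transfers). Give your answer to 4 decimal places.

5.6372

Let t(s) be the expected number of transfers to first reach Escalated from state s, with t(Escalated) = 0. Conditioning on the first transfer:
t(Tier 3) = 1 + 0.35·t(Tier 3) + 0.2·t(Tier 1) + 0.25·t(Tier 2)
t(Tier 1) = 1 + 0.15·t(Tier 3) + 0.3·t(Tier 1) + 0.35·t(Tier 2)
t(Tier 2) = 1 + 0.35·t(Tier 3) + 0.25·t(Tier 1) + 0.25·t(Tier 2)
Solving: t(Tier 3) = 5.3673, t(Tier 1) = 5.3973, t(Tier 2) = 5.6372.
Expected transfers from Tier 2 to Escalated: 5.6372.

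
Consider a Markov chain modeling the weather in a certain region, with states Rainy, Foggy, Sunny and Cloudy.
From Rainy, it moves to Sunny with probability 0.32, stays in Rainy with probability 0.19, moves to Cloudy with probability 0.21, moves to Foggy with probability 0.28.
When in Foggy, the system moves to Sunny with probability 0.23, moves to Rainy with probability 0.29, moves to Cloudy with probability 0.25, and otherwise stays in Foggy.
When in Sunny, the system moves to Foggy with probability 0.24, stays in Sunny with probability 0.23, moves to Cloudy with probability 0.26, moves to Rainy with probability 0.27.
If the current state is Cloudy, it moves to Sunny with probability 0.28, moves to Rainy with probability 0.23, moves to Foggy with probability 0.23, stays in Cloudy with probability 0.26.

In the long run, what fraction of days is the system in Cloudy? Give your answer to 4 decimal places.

Let the stationary distribution be π with π = πP and π_1 + π_2 + π_3 + π_4 = 1.
π_1 = 0.19·π_1 + 0.29·π_2 + 0.27·π_3 + 0.23·π_4
π_2 = 0.28·π_1 + 0.23·π_2 + 0.24·π_3 + 0.23·π_4
π_3 = 0.32·π_1 + 0.23·π_2 + 0.23·π_3 + 0.28·π_4
Solving with the normalization constraint gives π = (0.2455, 0.2449, 0.2644, 0.2453).
So the stationary probability of Cloudy is 0.2453.

0.2453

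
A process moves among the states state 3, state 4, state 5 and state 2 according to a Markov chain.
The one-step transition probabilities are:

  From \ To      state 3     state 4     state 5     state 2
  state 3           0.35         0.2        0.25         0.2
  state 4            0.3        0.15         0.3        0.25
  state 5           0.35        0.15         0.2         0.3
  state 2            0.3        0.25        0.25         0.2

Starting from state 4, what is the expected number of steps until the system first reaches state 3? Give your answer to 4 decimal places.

3.1942

Let t(s) be the expected number of steps to first reach state 3 from state s, with t(state 3) = 0. Conditioning on the first step:
t(state 4) = 1 + 0.15·t(state 4) + 0.3·t(state 5) + 0.25·t(state 2)
t(state 5) = 1 + 0.15·t(state 4) + 0.2·t(state 5) + 0.3·t(state 2)
t(state 2) = 1 + 0.25·t(state 4) + 0.25·t(state 5) + 0.2·t(state 2)
Solving: t(state 4) = 3.1942, t(state 5) = 3.0493, t(state 2) = 3.2011.
Expected steps from state 4 to state 3: 3.1942.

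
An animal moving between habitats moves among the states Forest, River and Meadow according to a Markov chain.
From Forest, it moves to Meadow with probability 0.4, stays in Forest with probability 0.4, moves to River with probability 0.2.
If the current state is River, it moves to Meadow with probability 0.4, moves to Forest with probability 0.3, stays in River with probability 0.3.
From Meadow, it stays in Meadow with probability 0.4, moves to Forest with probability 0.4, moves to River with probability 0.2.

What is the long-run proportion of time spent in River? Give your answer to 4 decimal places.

0.2222

Let the stationary distribution be π with π = πP and π_1 + π_2 + π_3 = 1.
π_1 = 0.4·π_1 + 0.3·π_2 + 0.4·π_3
π_2 = 0.2·π_1 + 0.3·π_2 + 0.2·π_3
Solving with the normalization constraint gives π = (0.3778, 0.2222, 0.4000).
So the stationary probability of River is 0.2222.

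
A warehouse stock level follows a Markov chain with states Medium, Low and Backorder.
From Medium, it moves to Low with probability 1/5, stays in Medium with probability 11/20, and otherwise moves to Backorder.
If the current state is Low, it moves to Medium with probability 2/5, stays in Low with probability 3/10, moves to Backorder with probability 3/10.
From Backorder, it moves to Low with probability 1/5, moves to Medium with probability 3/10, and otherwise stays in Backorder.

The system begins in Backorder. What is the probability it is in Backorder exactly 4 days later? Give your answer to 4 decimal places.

0.3504

Propagate the distribution vector 4 days from Backorder.
After 0 days: (0.0000, 0.0000, 1.0000)
After 1 day: (0.3000, 0.2000, 0.5000)
After 2 days: (0.3950, 0.2200, 0.3850)
After 3 days: (0.4208, 0.2220, 0.3573)
After 4 days: (0.4274, 0.2222, 0.3504)
P(in Backorder after 4 days) = 0.3504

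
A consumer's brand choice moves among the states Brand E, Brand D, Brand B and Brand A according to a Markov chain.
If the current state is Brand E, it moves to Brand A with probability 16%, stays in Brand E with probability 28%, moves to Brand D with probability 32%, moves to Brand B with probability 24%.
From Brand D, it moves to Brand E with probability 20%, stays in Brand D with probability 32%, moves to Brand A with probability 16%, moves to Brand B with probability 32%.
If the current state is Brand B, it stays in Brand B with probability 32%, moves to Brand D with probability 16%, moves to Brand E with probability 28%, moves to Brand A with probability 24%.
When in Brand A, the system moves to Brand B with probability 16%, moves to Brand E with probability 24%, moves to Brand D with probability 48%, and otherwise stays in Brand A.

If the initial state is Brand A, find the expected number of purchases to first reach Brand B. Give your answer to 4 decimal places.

Let t(s) be the expected number of purchases to first reach Brand B from state s, with t(Brand B) = 0. Conditioning on the first purchase:
t(Brand E) = 1 + 0.28·t(Brand E) + 0.32·t(Brand D) + 0.16·t(Brand A)
t(Brand D) = 1 + 0.2·t(Brand E) + 0.32·t(Brand D) + 0.16·t(Brand A)
t(Brand A) = 1 + 0.24·t(Brand E) + 0.48·t(Brand D) + 0.12·t(Brand A)
Solving: t(Brand E) = 3.9176, t(Brand D) = 3.6041, t(Brand A) = 4.1707.
Expected purchases from Brand A to Brand B: 4.1707.

4.1707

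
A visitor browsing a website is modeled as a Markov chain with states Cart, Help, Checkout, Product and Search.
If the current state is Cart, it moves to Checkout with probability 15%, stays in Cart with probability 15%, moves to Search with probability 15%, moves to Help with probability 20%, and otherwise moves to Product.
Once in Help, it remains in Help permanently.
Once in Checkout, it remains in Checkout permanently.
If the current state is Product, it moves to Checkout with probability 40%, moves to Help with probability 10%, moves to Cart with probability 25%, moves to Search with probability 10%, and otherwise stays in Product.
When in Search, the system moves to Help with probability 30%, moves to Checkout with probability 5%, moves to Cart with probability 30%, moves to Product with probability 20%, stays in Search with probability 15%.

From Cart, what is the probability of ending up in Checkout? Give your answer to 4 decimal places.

0.5241

Let h(s) be the probability of absorption at Checkout starting from transient state s. Then h(Checkout) = 1 and h(Help) = 0. By first-step analysis:
h(Cart) = 0.15·h(Cart) + 0.2·0 + 0.15·1 + 0.35·h(Product) + 0.15·h(Search)
h(Product) = 0.25·h(Cart) + 0.1·0 + 0.4·1 + 0.15·h(Product) + 0.1·h(Search)
h(Search) = 0.3·h(Cart) + 0.3·0 + 0.05·1 + 0.2·h(Product) + 0.15·h(Search)
Solving: h(Cart) = 0.5241, h(Product) = 0.6720, h(Search) = 0.4019.
Starting from Cart, the probability is 0.5241.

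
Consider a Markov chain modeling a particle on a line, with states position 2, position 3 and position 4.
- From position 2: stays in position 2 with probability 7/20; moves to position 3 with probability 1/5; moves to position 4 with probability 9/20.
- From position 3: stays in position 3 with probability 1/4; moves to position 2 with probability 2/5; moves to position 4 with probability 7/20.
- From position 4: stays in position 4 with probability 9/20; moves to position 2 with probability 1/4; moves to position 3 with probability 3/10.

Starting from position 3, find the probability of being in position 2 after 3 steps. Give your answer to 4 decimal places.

Propagate the distribution vector 3 steps from position 3.
After 0 steps: (0.0000, 1.0000, 0.0000)
After 1 step: (0.4000, 0.2500, 0.3500)
After 2 steps: (0.3275, 0.2475, 0.4250)
After 3 steps: (0.3199, 0.2549, 0.4253)
P(in position 2 after 3 steps) = 0.3199

0.3199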